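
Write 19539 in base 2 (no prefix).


19539 = 100110001010011 in binary

100110001010011


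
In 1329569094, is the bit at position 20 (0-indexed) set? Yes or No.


0b1001111001111111001110101000110, bit 20 = 1. Yes

Yes


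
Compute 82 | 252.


0b1010010 | 0b11111100 = 0b11111110 = 254

254


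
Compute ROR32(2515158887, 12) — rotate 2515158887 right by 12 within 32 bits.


Rotate 0b10010101111010100100011101100111 right by 12 (32-bit) = 0b1110110011110010101111010100100 = 1987665572

1987665572


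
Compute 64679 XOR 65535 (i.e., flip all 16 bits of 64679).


64679 ^ 65535 = 856

856


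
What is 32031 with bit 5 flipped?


32031 ^ (1 << 5) = 32031 ^ 32 = 32063

32063


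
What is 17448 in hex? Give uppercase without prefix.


17448 = 4428 hex

4428


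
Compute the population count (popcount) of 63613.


0b1111100001111101 has 11 set bits

11


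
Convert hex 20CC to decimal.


20CC hex = 8396 decimal

8396


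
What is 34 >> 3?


0b100010 >> 3 = 0b100 = 4

4


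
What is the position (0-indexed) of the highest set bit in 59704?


0b1110100100111000. Highest set bit at position 15

15


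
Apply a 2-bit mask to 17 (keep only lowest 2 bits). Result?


17 & 3 = 1

1


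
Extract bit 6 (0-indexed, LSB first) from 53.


0b110101, position 6 = 0

0


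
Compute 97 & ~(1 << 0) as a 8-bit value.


97 & ~(1 << 0) = 96

96


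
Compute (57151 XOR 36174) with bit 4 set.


Step 1: 57151 ^ 36174 = 21105
Step 2: 21105 | (1 << 4) = 21105 | 16 = 21105

21105


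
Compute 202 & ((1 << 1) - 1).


202 & 1 = 0

0


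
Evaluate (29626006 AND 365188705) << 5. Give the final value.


Step 1: 29626006 & 365188705 = 29623808
Step 2: 29623808 << 5 = 947961856

947961856


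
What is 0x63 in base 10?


63 hex = 99 decimal

99


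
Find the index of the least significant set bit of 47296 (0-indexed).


0b1011100011000000. Lowest set bit at position 6

6


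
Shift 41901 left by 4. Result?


0b1010001110101101 << 4 = 0b10100011101011010000 = 670416

670416


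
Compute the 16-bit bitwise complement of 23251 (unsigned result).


~0b101101011010011 = 0b1010010100101100 = 42284 (16-bit unsigned)

42284


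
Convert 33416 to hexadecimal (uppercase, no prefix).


33416 = 8288 hex

8288


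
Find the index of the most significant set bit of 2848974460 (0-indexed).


0b10101001110011111110011001111100. Highest set bit at position 31

31


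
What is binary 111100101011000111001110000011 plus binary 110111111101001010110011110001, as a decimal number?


111100101011000111001110000011 + 110111111101001010110011110001 = 1110100101000010010000001110100 = 1956716660

1956716660


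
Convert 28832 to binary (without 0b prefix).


28832 = 111000010100000 in binary

111000010100000


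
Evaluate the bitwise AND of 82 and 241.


0b1010010 & 0b11110001 = 0b1010000 = 80

80


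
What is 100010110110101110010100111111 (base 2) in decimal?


100010110110101110010100111111 in decimal = 584770879

584770879


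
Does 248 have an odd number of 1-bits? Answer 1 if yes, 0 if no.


0b11111000 has 5 ones => parity 1

1


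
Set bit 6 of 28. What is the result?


28 | (1 << 6) = 28 | 64 = 92

92


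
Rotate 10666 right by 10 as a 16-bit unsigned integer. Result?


Rotate 0b10100110101010 right by 10 (16-bit) = 0b110101010001010 = 27274

27274


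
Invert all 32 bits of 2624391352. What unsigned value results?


2624391352 ^ 4294967295 = 1670575943

1670575943


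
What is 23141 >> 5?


0b101101001100101 >> 5 = 0b1011010011 = 723

723


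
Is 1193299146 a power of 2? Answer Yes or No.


0b1000111001000000100110011001010. Multiple bits set => No

No


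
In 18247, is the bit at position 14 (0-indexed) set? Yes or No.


0b100011101000111, bit 14 = 1. Yes

Yes


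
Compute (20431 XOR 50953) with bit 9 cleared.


Step 1: 20431 ^ 50953 = 35014
Step 2: 35014 & ~(1 << 9) = 35014

35014


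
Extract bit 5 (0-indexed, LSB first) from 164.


0b10100100, position 5 = 1

1


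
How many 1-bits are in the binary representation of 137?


0b10001001 has 3 set bits

3


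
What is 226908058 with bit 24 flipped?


226908058 ^ (1 << 24) = 226908058 ^ 16777216 = 210130842

210130842


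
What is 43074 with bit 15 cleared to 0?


43074 & ~(1 << 15) = 10306

10306


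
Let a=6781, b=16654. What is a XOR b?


6781 ^ 16654 = 23411

23411


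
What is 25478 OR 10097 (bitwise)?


0b110001110000110 | 0b10011101110001 = 0b110011111110111 = 26615

26615


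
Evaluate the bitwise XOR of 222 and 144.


0b11011110 ^ 0b10010000 = 0b1001110 = 78

78


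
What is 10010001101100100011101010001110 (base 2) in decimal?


10010001101100100011101010001110 in decimal = 2444376718

2444376718


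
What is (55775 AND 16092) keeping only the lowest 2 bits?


Step 1: 55775 & 16092 = 6364
Step 2: 6364 & 3 = 0

0


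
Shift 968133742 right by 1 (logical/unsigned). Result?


0b111001101101001000110001101110 >> 1 = 0b11100110110100100011000110111 = 484066871

484066871


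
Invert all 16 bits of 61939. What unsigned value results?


61939 ^ 65535 = 3596

3596


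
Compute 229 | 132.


0b11100101 | 0b10000100 = 0b11100101 = 229

229


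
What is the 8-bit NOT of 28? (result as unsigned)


~0b11100 = 0b11100011 = 227 (8-bit unsigned)

227


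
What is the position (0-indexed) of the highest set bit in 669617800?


0b100111111010011000111010001000. Highest set bit at position 29

29


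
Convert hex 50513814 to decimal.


50513814 hex = 1347500052 decimal

1347500052


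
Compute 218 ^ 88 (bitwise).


0b11011010 ^ 0b1011000 = 0b10000010 = 130

130


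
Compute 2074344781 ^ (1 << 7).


2074344781 ^ (1 << 7) = 2074344781 ^ 128 = 2074344909

2074344909


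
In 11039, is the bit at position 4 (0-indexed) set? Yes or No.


0b10101100011111, bit 4 = 1. Yes

Yes


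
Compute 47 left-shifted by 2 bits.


0b101111 << 2 = 0b10111100 = 188

188


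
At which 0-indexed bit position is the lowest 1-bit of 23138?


0b101101001100010. Lowest set bit at position 1

1


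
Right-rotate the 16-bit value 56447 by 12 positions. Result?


Rotate 0b1101110001111111 right by 12 (16-bit) = 0b1100011111111101 = 51197

51197


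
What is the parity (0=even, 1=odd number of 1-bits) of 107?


0b1101011 has 5 ones => parity 1

1


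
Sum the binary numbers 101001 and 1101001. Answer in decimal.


101001 + 1101001 = 10010010 = 146

146


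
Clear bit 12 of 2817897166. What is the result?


2817897166 & ~(1 << 12) = 2817893070

2817893070


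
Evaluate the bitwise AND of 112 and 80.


0b1110000 & 0b1010000 = 0b1010000 = 80

80


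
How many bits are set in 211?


0b11010011 has 5 set bits

5


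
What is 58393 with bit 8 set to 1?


58393 | (1 << 8) = 58393 | 256 = 58649

58649


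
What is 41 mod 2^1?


41 & 1 = 1

1


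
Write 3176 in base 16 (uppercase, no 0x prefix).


3176 = C68 hex

C68


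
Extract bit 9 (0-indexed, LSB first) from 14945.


0b11101001100001, position 9 = 1

1


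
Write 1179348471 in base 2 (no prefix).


1179348471 = 1000110010010110110110111110111 in binary

1000110010010110110110111110111


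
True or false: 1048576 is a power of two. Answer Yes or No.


0b100000000000000000000. Only one bit set => Yes

Yes


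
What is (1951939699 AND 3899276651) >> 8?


Step 1: 1951939699 & 3899276651 = 1615346787
Step 2: 1615346787 >> 8 = 6309948

6309948


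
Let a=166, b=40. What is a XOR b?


166 ^ 40 = 142

142


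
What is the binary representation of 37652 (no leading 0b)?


37652 = 1001001100010100 in binary

1001001100010100


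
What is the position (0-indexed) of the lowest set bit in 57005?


0b1101111010101101. Lowest set bit at position 0

0


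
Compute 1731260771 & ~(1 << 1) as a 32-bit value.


1731260771 & ~(1 << 1) = 1731260769

1731260769


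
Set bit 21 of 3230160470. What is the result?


3230160470 | (1 << 21) = 3230160470 | 2097152 = 3232257622

3232257622


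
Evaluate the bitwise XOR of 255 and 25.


0b11111111 ^ 0b11001 = 0b11100110 = 230

230


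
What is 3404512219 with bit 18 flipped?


3404512219 ^ (1 << 18) = 3404512219 ^ 262144 = 3404250075

3404250075


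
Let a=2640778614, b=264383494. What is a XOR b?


2640778614 ^ 264383494 = 2460301680

2460301680


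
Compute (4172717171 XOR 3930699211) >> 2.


Step 1: 4172717171 ^ 3930699211 = 318712248
Step 2: 318712248 >> 2 = 79678062

79678062


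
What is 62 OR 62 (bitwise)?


0b111110 | 0b111110 = 0b111110 = 62

62


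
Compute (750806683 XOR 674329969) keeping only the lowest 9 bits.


Step 1: 750806683 ^ 674329969 = 82908138
Step 2: 82908138 & 511 = 490

490


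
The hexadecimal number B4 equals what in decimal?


B4 hex = 180 decimal

180


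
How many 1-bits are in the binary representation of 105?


0b1101001 has 4 set bits

4


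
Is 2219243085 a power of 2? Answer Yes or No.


0b10000100010001101111011001001101. Multiple bits set => No

No


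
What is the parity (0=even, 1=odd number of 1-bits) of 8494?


0b10000100101110 has 6 ones => parity 0

0


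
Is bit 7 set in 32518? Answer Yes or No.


0b111111100000110, bit 7 = 0. No

No


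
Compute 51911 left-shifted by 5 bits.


0b1100101011000111 << 5 = 0b110010101100011100000 = 1661152

1661152


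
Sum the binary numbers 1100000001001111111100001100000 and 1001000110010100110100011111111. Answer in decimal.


1100000001001111111100001100000 + 1001000110010100110100011111111 = 10101000111100100110000101011111 = 2834456927

2834456927


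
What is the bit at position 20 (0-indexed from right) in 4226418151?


0b11111011111010100000010111100111, position 20 = 0

0


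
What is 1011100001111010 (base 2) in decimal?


1011100001111010 in decimal = 47226

47226


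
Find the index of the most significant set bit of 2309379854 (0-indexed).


0b10001001101001100101011100001110. Highest set bit at position 31

31


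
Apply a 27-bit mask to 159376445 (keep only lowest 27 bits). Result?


159376445 & 134217727 = 25158717

25158717


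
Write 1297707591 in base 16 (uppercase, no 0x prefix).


1297707591 = 4D597247 hex

4D597247


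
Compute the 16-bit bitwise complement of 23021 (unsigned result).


~0b101100111101101 = 0b1010011000010010 = 42514 (16-bit unsigned)

42514


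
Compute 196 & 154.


0b11000100 & 0b10011010 = 0b10000000 = 128

128


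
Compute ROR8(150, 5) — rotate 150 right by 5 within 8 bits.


Rotate 0b10010110 right by 5 (8-bit) = 0b10110100 = 180

180


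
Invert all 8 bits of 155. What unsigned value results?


155 ^ 255 = 100

100


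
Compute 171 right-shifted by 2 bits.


0b10101011 >> 2 = 0b101010 = 42

42


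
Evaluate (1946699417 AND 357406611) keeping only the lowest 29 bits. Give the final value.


Step 1: 1946699417 & 357406611 = 336070289
Step 2: 336070289 & 536870911 = 336070289

336070289


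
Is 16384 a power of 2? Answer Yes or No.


0b100000000000000. Only one bit set => Yes

Yes


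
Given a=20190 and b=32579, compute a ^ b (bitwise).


20190 ^ 32579 = 12701

12701


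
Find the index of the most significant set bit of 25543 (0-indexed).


0b110001111000111. Highest set bit at position 14

14


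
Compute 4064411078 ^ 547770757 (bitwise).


0b11110010010000011111110111000110 ^ 0b100000101001100101000110000101 = 0b11010010111001111010110001000011 = 3538398275

3538398275


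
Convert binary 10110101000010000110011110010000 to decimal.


10110101000010000110011110010000 in decimal = 3037226896

3037226896


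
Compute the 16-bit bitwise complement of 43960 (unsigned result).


~0b1010101110111000 = 0b101010001000111 = 21575 (16-bit unsigned)

21575


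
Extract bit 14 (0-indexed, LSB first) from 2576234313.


0b10011001100011100011011101001001, position 14 = 0

0


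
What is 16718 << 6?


0b100000101001110 << 6 = 0b100000101001110000000 = 1069952

1069952


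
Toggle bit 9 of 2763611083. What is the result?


2763611083 ^ (1 << 9) = 2763611083 ^ 512 = 2763610571

2763610571


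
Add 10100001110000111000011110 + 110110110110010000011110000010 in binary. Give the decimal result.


10100001110000111000011110 + 110110110110010000011110000010 = 111001011000000001010110100000 = 962598304

962598304


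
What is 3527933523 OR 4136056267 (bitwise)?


0b11010010010001111111111001010011 | 0b11110110100001110011010111001011 = 0b11110110110001111111111111011011 = 4140302299

4140302299


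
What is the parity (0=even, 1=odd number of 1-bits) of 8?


0b1000 has 1 ones => parity 1

1


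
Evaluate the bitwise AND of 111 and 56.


0b1101111 & 0b111000 = 0b101000 = 40

40


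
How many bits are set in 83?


0b1010011 has 4 set bits

4


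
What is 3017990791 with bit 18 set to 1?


3017990791 | (1 << 18) = 3017990791 | 262144 = 3018252935

3018252935


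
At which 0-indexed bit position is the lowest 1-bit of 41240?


0b1010000100011000. Lowest set bit at position 3

3


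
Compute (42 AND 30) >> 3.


Step 1: 42 & 30 = 10
Step 2: 10 >> 3 = 1

1


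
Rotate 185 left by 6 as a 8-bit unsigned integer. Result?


Rotate 0b10111001 left by 6 (8-bit) = 0b1101110 = 110

110


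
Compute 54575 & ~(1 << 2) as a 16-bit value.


54575 & ~(1 << 2) = 54571

54571


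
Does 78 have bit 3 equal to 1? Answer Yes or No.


0b1001110, bit 3 = 1. Yes

Yes


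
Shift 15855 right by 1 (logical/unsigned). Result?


0b11110111101111 >> 1 = 0b1111011110111 = 7927

7927


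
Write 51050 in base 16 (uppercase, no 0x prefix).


51050 = C76A hex

C76A


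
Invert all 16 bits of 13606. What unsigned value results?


13606 ^ 65535 = 51929

51929


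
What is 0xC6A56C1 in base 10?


C6A56C1 hex = 208295617 decimal

208295617


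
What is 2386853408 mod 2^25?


2386853408 & 33554431 = 4488736

4488736


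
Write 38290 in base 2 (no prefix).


38290 = 1001010110010010 in binary

1001010110010010


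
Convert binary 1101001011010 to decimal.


1101001011010 in decimal = 6746

6746


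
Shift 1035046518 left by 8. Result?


0b111101101100011000111001110110 << 8 = 0b11110110110001100011100111011000000000 = 264971908608

264971908608


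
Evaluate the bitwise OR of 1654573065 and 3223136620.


0b1100010100111101100100000001001 | 0b11000000000111010010100101101100 = 0b11100010100111111110100101101101 = 3802130797

3802130797


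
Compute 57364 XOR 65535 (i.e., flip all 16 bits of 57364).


57364 ^ 65535 = 8171

8171


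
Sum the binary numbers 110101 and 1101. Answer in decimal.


110101 + 1101 = 1000010 = 66

66


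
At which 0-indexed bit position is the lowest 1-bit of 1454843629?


0b1010110101101110010011011101101. Lowest set bit at position 0

0


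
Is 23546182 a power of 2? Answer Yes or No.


0b1011001110100100101000110. Multiple bits set => No

No


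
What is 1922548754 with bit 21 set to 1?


1922548754 | (1 << 21) = 1922548754 | 2097152 = 1924645906

1924645906


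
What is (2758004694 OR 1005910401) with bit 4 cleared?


Step 1: 2758004694 | 1005910401 = 3220701143
Step 2: 3220701143 & ~(1 << 4) = 3220701127

3220701127


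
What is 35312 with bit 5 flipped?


35312 ^ (1 << 5) = 35312 ^ 32 = 35280

35280


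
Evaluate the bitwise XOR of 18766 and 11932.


0b100100101001110 ^ 0b10111010011100 = 0b110011111010010 = 26578

26578


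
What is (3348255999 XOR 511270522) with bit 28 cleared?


Step 1: 3348255999 ^ 511270522 = 3656059525
Step 2: 3656059525 & ~(1 << 28) = 3387624069

3387624069


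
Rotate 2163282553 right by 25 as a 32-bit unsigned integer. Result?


Rotate 0b10000000111100010001001001111001 right by 25 (32-bit) = 0b1111000100010010011110011000000 = 2022259904

2022259904


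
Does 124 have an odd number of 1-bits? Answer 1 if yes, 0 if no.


0b1111100 has 5 ones => parity 1

1


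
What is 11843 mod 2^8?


11843 & 255 = 67

67


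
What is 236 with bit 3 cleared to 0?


236 & ~(1 << 3) = 228

228


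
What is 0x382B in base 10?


382B hex = 14379 decimal

14379


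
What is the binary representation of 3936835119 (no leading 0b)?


3936835119 = 11101010101001110101011000101111 in binary

11101010101001110101011000101111


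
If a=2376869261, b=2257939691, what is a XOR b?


2376869261 ^ 2257939691 = 188303718

188303718


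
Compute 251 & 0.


0b11111011 & 0b0 = 0b0 = 0

0


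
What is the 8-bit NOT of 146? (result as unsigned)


~0b10010010 = 0b1101101 = 109 (8-bit unsigned)

109


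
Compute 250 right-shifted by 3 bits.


0b11111010 >> 3 = 0b11111 = 31

31


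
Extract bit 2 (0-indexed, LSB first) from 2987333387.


0b10110010000011110001011100001011, position 2 = 0

0


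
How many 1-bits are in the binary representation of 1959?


0b11110100111 has 8 set bits

8


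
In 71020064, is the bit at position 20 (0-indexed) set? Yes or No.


0b100001110111010111000100000, bit 20 = 1. Yes

Yes


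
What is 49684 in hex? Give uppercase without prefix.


49684 = C214 hex

C214


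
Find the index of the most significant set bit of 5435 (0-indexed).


0b1010100111011. Highest set bit at position 12

12


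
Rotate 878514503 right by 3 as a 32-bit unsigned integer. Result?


Rotate 0b110100010111010001000101000111 right by 3 (32-bit) = 0b11100110100010111010001000101000 = 3867910696

3867910696


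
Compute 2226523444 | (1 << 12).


2226523444 | (1 << 12) = 2226523444 | 4096 = 2226527540

2226527540


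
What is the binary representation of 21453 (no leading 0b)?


21453 = 101001111001101 in binary

101001111001101


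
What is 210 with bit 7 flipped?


210 ^ (1 << 7) = 210 ^ 128 = 82

82


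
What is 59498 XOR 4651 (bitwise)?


0b1110100001101010 ^ 0b1001000101011 = 0b1111101001000001 = 64065

64065


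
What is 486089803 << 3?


0b11100111110010010010001001011 << 3 = 0b11100111110010010010001001011000 = 3888718424

3888718424


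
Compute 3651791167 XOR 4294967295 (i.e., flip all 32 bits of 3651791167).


3651791167 ^ 4294967295 = 643176128

643176128


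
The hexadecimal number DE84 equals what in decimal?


DE84 hex = 56964 decimal

56964


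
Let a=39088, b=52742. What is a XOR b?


39088 ^ 52742 = 22198

22198


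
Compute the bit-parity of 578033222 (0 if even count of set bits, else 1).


0b100010011101000001011001000110 has 12 ones => parity 0

0


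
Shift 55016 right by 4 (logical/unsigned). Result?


0b1101011011101000 >> 4 = 0b110101101110 = 3438

3438


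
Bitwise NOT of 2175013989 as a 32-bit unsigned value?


~0b10000001101001000001010001100101 = 0b1111110010110111110101110011010 = 2119953306 (32-bit unsigned)

2119953306


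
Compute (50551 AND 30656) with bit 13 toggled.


Step 1: 50551 & 30656 = 17728
Step 2: 17728 ^ (1 << 13) = 17728 ^ 8192 = 25920

25920


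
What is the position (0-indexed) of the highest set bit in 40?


0b101000. Highest set bit at position 5

5


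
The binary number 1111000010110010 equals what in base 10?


1111000010110010 in decimal = 61618

61618


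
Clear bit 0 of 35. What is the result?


35 & ~(1 << 0) = 34

34


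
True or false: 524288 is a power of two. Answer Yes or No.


0b10000000000000000000. Only one bit set => Yes

Yes


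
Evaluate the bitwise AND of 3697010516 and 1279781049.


0b11011100010110111110011101010100 & 0b1001100010001111110100010111001 = 0b1001100010000111110000000010000 = 1279516688

1279516688


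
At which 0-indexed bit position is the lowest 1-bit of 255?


0b11111111. Lowest set bit at position 0

0


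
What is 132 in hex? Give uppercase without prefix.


132 = 84 hex

84


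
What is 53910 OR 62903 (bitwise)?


0b1101001010010110 | 0b1111010110110111 = 0b1111011110110111 = 63415

63415


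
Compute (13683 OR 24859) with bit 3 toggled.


Step 1: 13683 | 24859 = 30075
Step 2: 30075 ^ (1 << 3) = 30075 ^ 8 = 30067

30067


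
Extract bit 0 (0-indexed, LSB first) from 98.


0b1100010, position 0 = 0

0


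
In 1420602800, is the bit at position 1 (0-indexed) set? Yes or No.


0b1010100101011001010110110110000, bit 1 = 0. No

No


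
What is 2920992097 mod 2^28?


2920992097 & 268435455 = 236637537

236637537


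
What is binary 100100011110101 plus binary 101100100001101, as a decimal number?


100100011110101 + 101100100001101 = 1010001000000010 = 41474

41474


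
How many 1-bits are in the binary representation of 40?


0b101000 has 2 set bits

2


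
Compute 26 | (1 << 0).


26 | (1 << 0) = 26 | 1 = 27

27


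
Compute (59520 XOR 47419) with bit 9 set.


Step 1: 59520 ^ 47419 = 20923
Step 2: 20923 | (1 << 9) = 20923 | 512 = 21435

21435


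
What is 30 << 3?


0b11110 << 3 = 0b11110000 = 240

240


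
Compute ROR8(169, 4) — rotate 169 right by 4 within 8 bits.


Rotate 0b10101001 right by 4 (8-bit) = 0b10011010 = 154

154


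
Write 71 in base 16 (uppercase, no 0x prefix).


71 = 47 hex

47


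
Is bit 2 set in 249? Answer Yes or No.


0b11111001, bit 2 = 0. No

No


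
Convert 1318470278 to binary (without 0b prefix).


1318470278 = 1001110100101100100001010000110 in binary

1001110100101100100001010000110


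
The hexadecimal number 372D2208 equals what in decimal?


372D2208 hex = 925704712 decimal

925704712


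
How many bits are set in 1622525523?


0b1100000101101011100011001010011 has 15 set bits

15


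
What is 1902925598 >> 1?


0b1110001011011000101011100011110 >> 1 = 0b111000101101100010101110001111 = 951462799

951462799


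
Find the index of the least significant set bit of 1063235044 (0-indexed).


0b111111010111111010110111100100. Lowest set bit at position 2

2


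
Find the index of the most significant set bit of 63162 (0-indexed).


0b1111011010111010. Highest set bit at position 15

15


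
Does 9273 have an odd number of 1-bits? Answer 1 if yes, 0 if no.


0b10010000111001 has 6 ones => parity 0

0


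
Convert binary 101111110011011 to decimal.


101111110011011 in decimal = 24475

24475


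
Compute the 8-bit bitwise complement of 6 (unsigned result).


~0b110 = 0b11111001 = 249 (8-bit unsigned)

249


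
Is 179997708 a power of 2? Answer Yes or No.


0b1010101110101000110000001100. Multiple bits set => No

No


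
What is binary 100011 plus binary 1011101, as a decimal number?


100011 + 1011101 = 10000000 = 128

128


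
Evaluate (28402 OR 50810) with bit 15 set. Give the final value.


Step 1: 28402 | 50810 = 61178
Step 2: 61178 | (1 << 15) = 61178 | 32768 = 61178

61178


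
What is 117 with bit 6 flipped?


117 ^ (1 << 6) = 117 ^ 64 = 53

53


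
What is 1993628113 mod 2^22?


1993628113 & 4194303 = 1333713

1333713


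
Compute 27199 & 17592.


0b110101000111111 & 0b100010010111000 = 0b100000000111000 = 16440

16440


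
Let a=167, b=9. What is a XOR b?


167 ^ 9 = 174

174


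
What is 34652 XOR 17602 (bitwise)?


0b1000011101011100 ^ 0b100010011000010 = 0b1100001110011110 = 50078

50078


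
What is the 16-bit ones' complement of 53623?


53623 ^ 65535 = 11912

11912


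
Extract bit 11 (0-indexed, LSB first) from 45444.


0b1011000110000100, position 11 = 0

0


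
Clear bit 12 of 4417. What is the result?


4417 & ~(1 << 12) = 321

321


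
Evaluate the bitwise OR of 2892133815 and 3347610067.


0b10101100011000100111010110110111 | 0b11000111100010000111100111010011 = 0b11101111111010100111110111110111 = 4025122295

4025122295


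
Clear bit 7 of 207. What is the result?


207 & ~(1 << 7) = 79

79


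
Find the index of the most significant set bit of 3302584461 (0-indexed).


0b11000100110110010111000010001101. Highest set bit at position 31

31


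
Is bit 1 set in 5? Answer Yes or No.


0b101, bit 1 = 0. No

No


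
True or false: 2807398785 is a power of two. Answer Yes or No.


0b10100111010101011000000110000001. Multiple bits set => No

No


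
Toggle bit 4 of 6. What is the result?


6 ^ (1 << 4) = 6 ^ 16 = 22

22


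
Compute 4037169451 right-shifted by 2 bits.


0b11110000101000100101000100101011 >> 2 = 0b111100001010001001010001001010 = 1009292362

1009292362


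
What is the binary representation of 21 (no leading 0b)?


21 = 10101 in binary

10101


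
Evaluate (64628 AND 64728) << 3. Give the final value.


Step 1: 64628 & 64728 = 64592
Step 2: 64592 << 3 = 516736

516736


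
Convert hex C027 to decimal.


C027 hex = 49191 decimal

49191


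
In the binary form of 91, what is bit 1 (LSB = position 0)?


0b1011011, position 1 = 1

1


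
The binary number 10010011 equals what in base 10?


10010011 in decimal = 147

147


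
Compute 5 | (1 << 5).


5 | (1 << 5) = 5 | 32 = 37

37


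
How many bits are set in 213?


0b11010101 has 5 set bits

5


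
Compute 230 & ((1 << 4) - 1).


230 & 15 = 6

6


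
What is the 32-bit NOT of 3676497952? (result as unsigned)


~0b11011011001000101110100000100000 = 0b100100110111010001011111011111 = 618469343 (32-bit unsigned)

618469343


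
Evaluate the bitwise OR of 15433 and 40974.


0b11110001001001 | 0b1010000000001110 = 0b1011110001001111 = 48207

48207


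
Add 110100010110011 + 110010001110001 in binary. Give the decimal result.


110100010110011 + 110010001110001 = 1100110100100100 = 52516

52516


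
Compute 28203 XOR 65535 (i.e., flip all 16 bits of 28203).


28203 ^ 65535 = 37332

37332


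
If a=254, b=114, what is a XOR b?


254 ^ 114 = 140

140


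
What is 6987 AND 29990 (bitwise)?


0b1101101001011 & 0b111010100100110 = 0b1000100000010 = 4354

4354


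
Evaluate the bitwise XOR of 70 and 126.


0b1000110 ^ 0b1111110 = 0b111000 = 56

56


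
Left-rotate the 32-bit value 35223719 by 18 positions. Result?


Rotate 0b10000110010111100010100111 left by 18 (32-bit) = 0b11100010100111000000100001100101 = 3801876581

3801876581


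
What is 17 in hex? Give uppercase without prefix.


17 = 11 hex

11


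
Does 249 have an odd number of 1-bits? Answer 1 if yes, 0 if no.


0b11111001 has 6 ones => parity 0

0


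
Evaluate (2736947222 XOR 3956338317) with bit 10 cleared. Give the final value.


Step 1: 2736947222 ^ 3956338317 = 1223847579
Step 2: 1223847579 & ~(1 << 10) = 1223846555

1223846555


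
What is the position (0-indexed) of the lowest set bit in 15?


0b1111. Lowest set bit at position 0

0


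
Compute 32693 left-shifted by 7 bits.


0b111111110110101 << 7 = 0b1111111101101010000000 = 4184704

4184704


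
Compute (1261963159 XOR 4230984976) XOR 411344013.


Step 1: 1261963159 ^ 4230984976 = 3071783559
Step 2: 3071783559 ^ 411344013 = 2945658378

2945658378


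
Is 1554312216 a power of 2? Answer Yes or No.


0b1011100101001001110110000011000. Multiple bits set => No

No


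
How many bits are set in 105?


0b1101001 has 4 set bits

4


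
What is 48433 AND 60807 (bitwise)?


0b1011110100110001 & 0b1110110110000111 = 0b1010110100000001 = 44289

44289


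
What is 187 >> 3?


0b10111011 >> 3 = 0b10111 = 23

23


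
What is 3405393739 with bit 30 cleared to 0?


3405393739 & ~(1 << 30) = 2331651915

2331651915


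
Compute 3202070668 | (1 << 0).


3202070668 | (1 << 0) = 3202070668 | 1 = 3202070669

3202070669


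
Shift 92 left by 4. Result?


0b1011100 << 4 = 0b10111000000 = 1472

1472


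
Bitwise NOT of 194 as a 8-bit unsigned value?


~0b11000010 = 0b111101 = 61 (8-bit unsigned)

61


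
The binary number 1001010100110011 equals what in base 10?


1001010100110011 in decimal = 38195

38195


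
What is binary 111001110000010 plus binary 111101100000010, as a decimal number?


111001110000010 + 111101100000010 = 1110111010000100 = 61060

61060


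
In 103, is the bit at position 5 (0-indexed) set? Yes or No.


0b1100111, bit 5 = 1. Yes

Yes


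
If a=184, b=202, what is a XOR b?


184 ^ 202 = 114

114


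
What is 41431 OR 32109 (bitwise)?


0b1010000111010111 | 0b111110101101101 = 0b1111110111111111 = 65023

65023


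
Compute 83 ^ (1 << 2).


83 ^ (1 << 2) = 83 ^ 4 = 87

87


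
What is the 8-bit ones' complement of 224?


224 ^ 255 = 31

31


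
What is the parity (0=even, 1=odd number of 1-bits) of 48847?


0b1011111011001111 has 12 ones => parity 0

0


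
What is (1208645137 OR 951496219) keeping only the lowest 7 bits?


Step 1: 1208645137 | 951496219 = 2025782811
Step 2: 2025782811 & 127 = 27

27


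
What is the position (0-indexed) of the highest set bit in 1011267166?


0b111100010001101011011001011110. Highest set bit at position 29

29


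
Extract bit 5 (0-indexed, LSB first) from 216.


0b11011000, position 5 = 0

0


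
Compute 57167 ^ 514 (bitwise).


0b1101111101001111 ^ 0b1000000010 = 0b1101110101001101 = 56653

56653


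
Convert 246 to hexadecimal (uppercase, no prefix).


246 = F6 hex

F6


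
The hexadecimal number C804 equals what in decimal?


C804 hex = 51204 decimal

51204


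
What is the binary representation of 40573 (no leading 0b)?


40573 = 1001111001111101 in binary

1001111001111101


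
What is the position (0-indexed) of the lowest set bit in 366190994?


0b10101110100111010000110010010. Lowest set bit at position 1

1


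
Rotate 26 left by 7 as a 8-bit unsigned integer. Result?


Rotate 0b11010 left by 7 (8-bit) = 0b1101 = 13

13


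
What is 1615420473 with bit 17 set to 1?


1615420473 | (1 << 17) = 1615420473 | 131072 = 1615551545

1615551545


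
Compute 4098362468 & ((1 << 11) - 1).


4098362468 & 2047 = 1124

1124


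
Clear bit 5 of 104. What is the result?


104 & ~(1 << 5) = 72

72


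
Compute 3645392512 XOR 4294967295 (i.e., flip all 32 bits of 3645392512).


3645392512 ^ 4294967295 = 649574783

649574783


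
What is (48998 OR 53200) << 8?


Step 1: 48998 | 53200 = 65526
Step 2: 65526 << 8 = 16774656

16774656


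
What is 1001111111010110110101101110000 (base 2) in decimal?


1001111111010110110101101110000 in decimal = 1340828528

1340828528


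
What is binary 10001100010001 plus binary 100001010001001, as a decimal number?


10001100010001 + 100001010001001 = 110010110011010 = 26010

26010


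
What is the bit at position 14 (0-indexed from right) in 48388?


0b1011110100000100, position 14 = 0

0


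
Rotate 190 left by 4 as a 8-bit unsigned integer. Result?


Rotate 0b10111110 left by 4 (8-bit) = 0b11101011 = 235

235


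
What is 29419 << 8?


0b111001011101011 << 8 = 0b11100101110101100000000 = 7531264

7531264


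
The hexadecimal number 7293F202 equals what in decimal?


7293F202 hex = 1922298370 decimal

1922298370


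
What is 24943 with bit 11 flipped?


24943 ^ (1 << 11) = 24943 ^ 2048 = 26991

26991


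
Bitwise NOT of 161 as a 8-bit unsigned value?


~0b10100001 = 0b1011110 = 94 (8-bit unsigned)

94


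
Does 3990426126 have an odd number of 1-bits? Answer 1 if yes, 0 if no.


0b11101101110110010001001000001110 has 16 ones => parity 0

0


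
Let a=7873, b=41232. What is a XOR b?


7873 ^ 41232 = 49105

49105


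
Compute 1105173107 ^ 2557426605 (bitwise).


0b1000001110111111001101001110011 ^ 0b10011000011011110011101110101101 = 0b11011001101100001010000111011110 = 3652231646

3652231646


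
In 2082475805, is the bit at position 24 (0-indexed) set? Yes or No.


0b1111100001000000000111100011101, bit 24 = 0. No

No


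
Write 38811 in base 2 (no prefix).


38811 = 1001011110011011 in binary

1001011110011011


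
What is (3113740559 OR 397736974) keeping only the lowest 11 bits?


Step 1: 3113740559 | 397736974 = 3216506127
Step 2: 3216506127 & 2047 = 1295

1295


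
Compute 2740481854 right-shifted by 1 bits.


0b10100011010110000110111100111110 >> 1 = 0b1010001101011000011011110011111 = 1370240927

1370240927


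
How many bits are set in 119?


0b1110111 has 6 set bits

6


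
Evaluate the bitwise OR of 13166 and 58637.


0b11001101101110 | 0b1110010100001101 = 0b1111011101101111 = 63343

63343


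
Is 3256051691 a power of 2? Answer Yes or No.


0b11000010000100110110011111101011. Multiple bits set => No

No


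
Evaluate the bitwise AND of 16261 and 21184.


0b11111110000101 & 0b101001011000000 = 0b1001010000000 = 4736

4736


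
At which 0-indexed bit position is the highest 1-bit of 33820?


0b1000010000011100. Highest set bit at position 15

15


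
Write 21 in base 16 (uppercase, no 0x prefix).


21 = 15 hex

15


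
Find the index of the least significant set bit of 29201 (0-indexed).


0b111001000010001. Lowest set bit at position 0

0


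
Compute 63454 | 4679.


0b1111011111011110 | 0b1001001000111 = 0b1111011111011111 = 63455

63455


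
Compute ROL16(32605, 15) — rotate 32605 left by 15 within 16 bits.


Rotate 0b111111101011101 left by 15 (16-bit) = 0b1011111110101110 = 49070

49070


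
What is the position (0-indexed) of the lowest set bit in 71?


0b1000111. Lowest set bit at position 0

0


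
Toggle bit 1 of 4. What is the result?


4 ^ (1 << 1) = 4 ^ 2 = 6

6


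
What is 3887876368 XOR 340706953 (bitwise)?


0b11100111101111000100100100010000 ^ 0b10100010011101100011010001001 = 0b11110011111100101000111110011001 = 4092759961

4092759961


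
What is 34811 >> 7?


0b1000011111111011 >> 7 = 0b100001111 = 271

271


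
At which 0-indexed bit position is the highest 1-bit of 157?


0b10011101. Highest set bit at position 7

7


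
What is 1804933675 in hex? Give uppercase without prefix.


1804933675 = 6B951A2B hex

6B951A2B


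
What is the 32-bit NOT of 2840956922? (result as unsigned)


~0b10101001010101011000111111111010 = 0b1010110101010100111000000000101 = 1454010373 (32-bit unsigned)

1454010373


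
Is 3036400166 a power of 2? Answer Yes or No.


0b10110100111110111100101000100110. Multiple bits set => No

No


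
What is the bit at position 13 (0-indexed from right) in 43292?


0b1010100100011100, position 13 = 1

1


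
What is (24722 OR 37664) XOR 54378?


Step 1: 24722 | 37664 = 62386
Step 2: 62386 ^ 54378 = 10200

10200


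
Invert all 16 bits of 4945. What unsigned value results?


4945 ^ 65535 = 60590

60590


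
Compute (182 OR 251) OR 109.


Step 1: 182 | 251 = 255
Step 2: 255 | 109 = 255

255


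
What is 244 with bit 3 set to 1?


244 | (1 << 3) = 244 | 8 = 252

252


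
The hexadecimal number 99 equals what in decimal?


99 hex = 153 decimal

153


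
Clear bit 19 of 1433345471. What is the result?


1433345471 & ~(1 << 19) = 1432821183

1432821183


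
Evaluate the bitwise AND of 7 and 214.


0b111 & 0b11010110 = 0b110 = 6

6


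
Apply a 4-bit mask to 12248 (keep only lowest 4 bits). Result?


12248 & 15 = 8

8


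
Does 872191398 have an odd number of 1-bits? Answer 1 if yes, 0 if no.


0b110011111111001001010110100110 has 18 ones => parity 0

0


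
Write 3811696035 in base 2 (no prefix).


3811696035 = 11100011001100011101110110100011 in binary

11100011001100011101110110100011


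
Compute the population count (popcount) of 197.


0b11000101 has 4 set bits

4


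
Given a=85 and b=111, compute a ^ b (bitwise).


85 ^ 111 = 58

58


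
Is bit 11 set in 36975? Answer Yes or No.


0b1001000001101111, bit 11 = 0. No

No


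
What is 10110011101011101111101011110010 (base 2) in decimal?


10110011101011101111101011110010 in decimal = 3014589170

3014589170


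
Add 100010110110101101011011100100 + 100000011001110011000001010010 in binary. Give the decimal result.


100010110110101101011011100100 + 100000011001110011000001010010 = 1000011010000100000011100110110 = 1128400694

1128400694


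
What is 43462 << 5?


0b1010100111000110 << 5 = 0b101010011100011000000 = 1390784

1390784


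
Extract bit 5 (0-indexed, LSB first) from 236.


0b11101100, position 5 = 1

1


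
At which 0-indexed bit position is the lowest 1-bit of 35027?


0b1000100011010011. Lowest set bit at position 0

0


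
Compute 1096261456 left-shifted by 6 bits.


0b1000001010101111001111101010000 << 6 = 0b1000001010101111001111101010000000000 = 70160733184

70160733184


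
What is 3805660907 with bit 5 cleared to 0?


3805660907 & ~(1 << 5) = 3805660875

3805660875


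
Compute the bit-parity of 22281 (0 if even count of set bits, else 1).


0b101011100001001 has 7 ones => parity 1

1


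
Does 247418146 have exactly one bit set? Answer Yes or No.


0b1110101111110100110100100010. Multiple bits set => No

No


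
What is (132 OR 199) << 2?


Step 1: 132 | 199 = 199
Step 2: 199 << 2 = 796

796


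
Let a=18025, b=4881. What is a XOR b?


18025 ^ 4881 = 21880

21880


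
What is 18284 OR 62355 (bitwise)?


0b100011101101100 | 0b1111001110010011 = 0b1111011111111111 = 63487

63487


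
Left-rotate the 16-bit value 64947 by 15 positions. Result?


Rotate 0b1111110110110011 left by 15 (16-bit) = 0b1111111011011001 = 65241

65241


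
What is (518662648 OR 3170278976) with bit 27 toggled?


Step 1: 518662648 | 3170278976 = 3204366328
Step 2: 3204366328 ^ (1 << 27) = 3204366328 ^ 134217728 = 3070148600

3070148600


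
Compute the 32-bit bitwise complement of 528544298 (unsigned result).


~0b11111100000001111001000101010 = 0b11100000011111110000110111010101 = 3766422997 (32-bit unsigned)

3766422997


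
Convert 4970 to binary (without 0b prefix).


4970 = 1001101101010 in binary

1001101101010


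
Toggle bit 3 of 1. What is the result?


1 ^ (1 << 3) = 1 ^ 8 = 9

9


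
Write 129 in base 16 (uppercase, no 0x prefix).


129 = 81 hex

81


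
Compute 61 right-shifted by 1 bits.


0b111101 >> 1 = 0b11110 = 30

30


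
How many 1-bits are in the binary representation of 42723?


0b1010011011100011 has 9 set bits

9


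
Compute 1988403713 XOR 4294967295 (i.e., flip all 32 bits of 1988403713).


1988403713 ^ 4294967295 = 2306563582

2306563582


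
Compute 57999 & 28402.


0b1110001010001111 & 0b110111011110010 = 0b110001010000010 = 25218

25218


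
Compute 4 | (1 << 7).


4 | (1 << 7) = 4 | 128 = 132

132


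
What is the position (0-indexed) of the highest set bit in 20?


0b10100. Highest set bit at position 4

4
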